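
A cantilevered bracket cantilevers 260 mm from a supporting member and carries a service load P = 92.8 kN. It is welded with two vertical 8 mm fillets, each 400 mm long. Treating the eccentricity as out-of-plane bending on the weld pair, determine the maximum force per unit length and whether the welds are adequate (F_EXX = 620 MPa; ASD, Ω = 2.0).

L_w = 2 × 400 = 800 mm; section modulus (unit throat) S = 2 × L²/6 = 53330 mm².
Direct shear f_v = P/L_w = 92.8×10³/800 = 116 N/mm.
Moment M = P × e = 92.8×10³ × 260 = 24128000 N·mm; bending f_b = M/S = 452.4 N/mm.
f_max = √(f_v² + f_b²) = √(116² + 452.4²) = 467 N/mm.
r_n/Ω = (1/2.0) × 0.6 × 620 × (0.707 × 8) = 1052 N/mm → adequate.

f_max ≈ 467 N/mm; adequate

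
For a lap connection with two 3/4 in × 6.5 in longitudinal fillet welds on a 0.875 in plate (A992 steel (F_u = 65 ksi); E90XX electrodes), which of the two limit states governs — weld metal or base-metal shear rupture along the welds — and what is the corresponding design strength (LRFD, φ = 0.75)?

φR_n ≈ 279 kips (weld metal governs)

E90XX → F_EXX = 90 ksi.
t_e = 0.707 × 0.75 = 0.5302 in; L = 13 in.
Weld metal: φR_n = 0.75 × 0.6 × 90 × 0.5302 × 13 = 279.2 kips.
Base metal (shear rupture): φR_n = 0.75 × 0.6 × 65 × 0.875 × 13 = 332.7 kips.
Governing: weld metal.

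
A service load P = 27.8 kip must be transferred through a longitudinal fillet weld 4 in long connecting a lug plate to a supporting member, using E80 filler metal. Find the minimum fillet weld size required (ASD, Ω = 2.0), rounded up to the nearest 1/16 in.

w = 7/16 in

E80XX → F_EXX = 80 ksi.
Total weld length L = 4 in.
Required throat t_e = P × Ω / (0.6 F_EXX × L) = 27.8 × 2.0 / (0.6 × 80 × 4) = 0.2896 in.
Required leg w = t_e / 0.707 = 0.4096 in → use 7/16 in.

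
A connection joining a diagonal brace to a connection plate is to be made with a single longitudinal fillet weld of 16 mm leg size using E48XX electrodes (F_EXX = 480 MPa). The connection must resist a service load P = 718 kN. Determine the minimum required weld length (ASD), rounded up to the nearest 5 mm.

Throat t_e = 0.707 × 16 = 11.31 mm.
r_n/Ω = (0.6 × 480 × 11.31) / 2.0 = 1629 N/mm = 1.629 kN/mm.
L_req = P / (r_n/Ω) = 718 / 1.629 = 440.8 mm total.
Round up → use L = 445 mm.

L = 445 mm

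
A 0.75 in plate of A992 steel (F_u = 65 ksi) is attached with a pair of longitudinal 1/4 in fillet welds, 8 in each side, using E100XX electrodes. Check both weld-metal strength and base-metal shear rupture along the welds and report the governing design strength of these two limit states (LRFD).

E100XX → F_EXX = 100 ksi.
t_e = 0.707 × 0.25 = 0.1767 in; L = 16 in.
Weld metal: φR_n = 0.75 × 0.6 × 100 × 0.1767 × 16 = 127.3 kip.
Base metal (shear rupture): φR_n = 0.75 × 0.6 × 65 × 0.75 × 16 = 351 kip.
Governing: weld metal.

φR_n ≈ 127 kip (weld metal governs)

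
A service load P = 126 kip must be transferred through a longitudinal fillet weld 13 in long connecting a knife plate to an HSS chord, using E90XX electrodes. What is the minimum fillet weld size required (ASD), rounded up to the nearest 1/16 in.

w = 9/16 in

E90XX → F_EXX = 90 ksi.
Total weld length L = 13 in.
Required throat t_e = P × Ω / (0.6 F_EXX × L) = 126 × 2.0 / (0.6 × 90 × 13) = 0.359 in.
Required leg w = t_e / 0.707 = 0.5077 in → use 9/16 in.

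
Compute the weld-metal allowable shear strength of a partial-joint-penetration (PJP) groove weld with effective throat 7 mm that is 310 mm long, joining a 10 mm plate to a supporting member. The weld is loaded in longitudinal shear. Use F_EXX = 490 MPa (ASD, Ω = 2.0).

R_n/Ω ≈ 319 kN

Effective throat (given) t_e = 7 mm.
A_we = 7 × 310 = 2170 mm².
F_nw = 0.6 F_EXX = 294 MPa.
R_n/Ω = (294 × 2170) / 2.0 × 10⁻³ = 319 kN.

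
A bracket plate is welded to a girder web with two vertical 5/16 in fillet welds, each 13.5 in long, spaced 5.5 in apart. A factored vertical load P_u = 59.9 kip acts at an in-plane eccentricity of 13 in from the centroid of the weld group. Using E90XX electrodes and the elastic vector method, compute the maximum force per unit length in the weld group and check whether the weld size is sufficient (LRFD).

f_max ≈ 10.3 kip/in; NOT adequate

E90XX → F_EXX = 90 ksi.
Total weld length L_w = 27 in. Treat welds as unit-width lines.
Polar moment about centroid: J = 2[d³/12 + d(b/2)²] = 2[13.5³/12 + 13.5×2.75²] = 614.2 in³.
Direct shear f_v = P/L_w = 59.9 / 27 = 2.219 kip/in (vertical).
Torsion M = P·e = 59.9 × 13 = 778.7 kip·in.
Critical point at (x, y) = (2.75, 6.75) from centroid. f_tx = M·y/J = 8.557 kip/in; f_ty = M·x/J = 3.486 kip/in.
Resultant f_max = √[f_tx² + (f_v + f_ty)²] = √[8.557² + (2.219 + 3.486)²] = 10.28 kip/in.
Capacity per unit length: φr_n = 0.75 × 0.6 × 90 × (0.707 × 0.3125) = 8.948 kip/in.
10.28 > 8.948 → NOT adequate.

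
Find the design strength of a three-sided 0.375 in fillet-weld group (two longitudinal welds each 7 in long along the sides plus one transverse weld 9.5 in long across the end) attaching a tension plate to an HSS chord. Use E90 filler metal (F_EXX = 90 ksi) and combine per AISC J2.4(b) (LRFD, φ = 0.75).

φR_n ≈ 281 kip

t_e = 0.707 × 0.375 = 0.2651 in.
R_nwl = 0.6 × 90 × 0.2651 × 14 = 200.4 kip (longitudinal, 2 welds).
R_nwt = 0.6 × 90 × 0.2651 × 9.5 = 136 kip (transverse, base value).
(i) R_nwl + R_nwt = 336.4 kip; (ii) 0.85 R_nwl + 1.5 R_nwt = 374.4 kip.
R_n = max = 374.4 kip [governs: (ii)]; φR_n = 280.8 kip.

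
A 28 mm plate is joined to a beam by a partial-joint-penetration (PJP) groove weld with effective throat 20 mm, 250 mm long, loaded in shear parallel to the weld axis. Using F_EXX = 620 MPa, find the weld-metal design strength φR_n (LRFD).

φR_n ≈ 1400 kN

Effective throat (given) t_e = 20 mm.
A_we = 20 × 250 = 5000 mm².
F_nw = 0.6 F_EXX = 372 MPa.
φR_n = 0.75 × 372 × 5000 × 10⁻³ = 1395 kN.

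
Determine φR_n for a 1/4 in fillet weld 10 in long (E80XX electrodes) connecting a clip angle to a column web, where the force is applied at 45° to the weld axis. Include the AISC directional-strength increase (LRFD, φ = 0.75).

φR_n ≈ 82.5 kip

E80XX → F_EXX = 80 ksi.
t_e = 0.707 × 0.25 = 0.1767 in; A_we = 0.1767 × 10 = 1.767 in².
Directional factor: 1.0 + 0.5 sin^1.5(45°) = 1.297.
F_nw = 0.6 × 80 × 1.297 = 62.27 ksi.
φR_n = 0.75 × 62.27 × 1.767 = 82.55 kip.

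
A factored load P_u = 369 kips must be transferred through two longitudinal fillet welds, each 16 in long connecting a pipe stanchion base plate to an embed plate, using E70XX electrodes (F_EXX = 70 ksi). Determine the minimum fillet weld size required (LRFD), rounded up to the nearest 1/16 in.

Total weld length L = 32 in.
Required throat t_e = P_u / (φ × 0.6 F_EXX × L) = 369 / (0.75 × 0.6 × 70 × 32) = 0.3661 in.
Required leg w = t_e / 0.707 = 0.5178 in → use 9/16 in.

w = 9/16 in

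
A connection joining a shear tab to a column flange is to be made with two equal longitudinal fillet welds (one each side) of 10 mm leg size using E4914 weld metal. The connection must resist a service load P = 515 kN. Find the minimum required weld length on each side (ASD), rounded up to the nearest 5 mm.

E49XX → F_EXX = 490 MPa.
Throat t_e = 0.707 × 10 = 7.07 mm.
r_n/Ω = (0.6 × 490 × 7.07) / 2.0 = 1039 N/mm = 1.039 kN/mm.
L_req = P / (r_n/Ω) = 515 / 1.039 = 495.5 mm total.
Per side: 495.5 / 2 = 247.8 mm.
Round up → use L = 250 mm on each side.

L = 250 mm on each side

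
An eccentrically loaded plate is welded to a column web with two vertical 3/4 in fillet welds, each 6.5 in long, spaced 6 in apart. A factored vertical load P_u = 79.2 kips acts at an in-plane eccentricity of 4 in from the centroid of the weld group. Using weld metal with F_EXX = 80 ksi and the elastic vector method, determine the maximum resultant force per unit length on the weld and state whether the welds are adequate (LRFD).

Total weld length L_w = 13 in. Treat welds as unit-width lines.
Polar moment about centroid: J = 2[d³/12 + d(b/2)²] = 2[6.5³/12 + 6.5×3²] = 162.8 in³.
Direct shear f_v = P/L_w = 79.2 / 13 = 6.092 kip/in (vertical).
Torsion M = P·e = 79.2 × 4 = 316.8 kip·in.
Critical point at (x, y) = (3, 3.25) from centroid. f_tx = M·y/J = 6.325 kip/in; f_ty = M·x/J = 5.839 kip/in.
Resultant f_max = √[f_tx² + (f_v + f_ty)²] = √[6.325² + (6.092 + 5.839)²] = 13.5 kip/in.
Capacity per unit length: φr_n = 0.75 × 0.6 × 80 × (0.707 × 0.75) = 19.09 kip/in.
13.5 ≤ 19.09 → adequate.

f_max ≈ 13.5 kip/in; adequate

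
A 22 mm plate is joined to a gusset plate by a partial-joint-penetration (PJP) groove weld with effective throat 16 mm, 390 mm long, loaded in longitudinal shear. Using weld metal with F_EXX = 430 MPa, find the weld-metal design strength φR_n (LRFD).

Effective throat (given) t_e = 16 mm.
A_we = 16 × 390 = 6240 mm².
F_nw = 0.6 F_EXX = 258 MPa.
φR_n = 0.75 × 258 × 6240 × 10⁻³ = 1207 kN.

φR_n ≈ 1210 kN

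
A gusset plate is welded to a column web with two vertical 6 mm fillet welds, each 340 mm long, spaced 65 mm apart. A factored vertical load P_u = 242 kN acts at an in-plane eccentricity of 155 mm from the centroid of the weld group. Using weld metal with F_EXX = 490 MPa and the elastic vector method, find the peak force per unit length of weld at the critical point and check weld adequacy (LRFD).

Total weld length L_w = 680 mm. Treat welds as unit-width lines.
Polar moment about centroid: J = 2[d³/12 + d(b/2)²] = 2[340³/12 + 340×32.5²] = 7269000 mm³.
Direct shear f_v = P/L_w = 242×10³ / 680 = 355.9 N/mm (vertical).
Torsion M = P·e = 242×10³ × 155 = 37510000 N·mm.
Critical point at (x, y) = (32.5, 170) from centroid. f_tx = M·y/J = 877.3 N/mm; f_ty = M·x/J = 167.7 N/mm.
Resultant f_max = √[f_tx² + (f_v + f_ty)²] = √[877.3² + (355.9 + 167.7)²] = 1022 N/mm.
Capacity per unit length: φr_n = 0.75 × 0.6 × 490 × (0.707 × 6) = 935.4 N/mm.
1022 > 935.4 → NOT adequate.

f_max ≈ 1020 N/mm; NOT adequate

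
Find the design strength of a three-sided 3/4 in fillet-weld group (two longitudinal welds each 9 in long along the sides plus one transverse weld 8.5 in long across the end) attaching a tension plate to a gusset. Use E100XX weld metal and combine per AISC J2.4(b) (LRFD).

φR_n ≈ 669 kip

E100XX → F_EXX = 100 ksi.
t_e = 0.707 × 0.75 = 0.5302 in.
R_nwl = 0.6 × 100 × 0.5302 × 18 = 572.7 kip (longitudinal, 2 welds).
R_nwt = 0.6 × 100 × 0.5302 × 8.5 = 270.4 kip (transverse, base value).
(i) R_nwl + R_nwt = 843.1 kip; (ii) 0.85 R_nwl + 1.5 R_nwt = 892.4 kip.
R_n = max = 892.4 kip [governs: (ii)]; φR_n = 669.3 kip.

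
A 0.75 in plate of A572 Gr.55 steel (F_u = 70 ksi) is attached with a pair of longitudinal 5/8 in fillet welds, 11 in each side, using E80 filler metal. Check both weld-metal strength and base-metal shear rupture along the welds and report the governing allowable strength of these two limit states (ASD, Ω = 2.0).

R_n/Ω ≈ 233 kips (weld metal governs)

E80XX → F_EXX = 80 ksi.
t_e = 0.707 × 0.625 = 0.4419 in; L = 22 in.
Weld metal: R_n/Ω = (1/2.0) × 0.6 × 80 × 0.4419 × 22 = 233.3 kips.
Base metal (shear rupture): R_n/Ω = (1/2.0) × 0.6 × 70 × 0.75 × 22 = 346.5 kips.
Governing: weld metal.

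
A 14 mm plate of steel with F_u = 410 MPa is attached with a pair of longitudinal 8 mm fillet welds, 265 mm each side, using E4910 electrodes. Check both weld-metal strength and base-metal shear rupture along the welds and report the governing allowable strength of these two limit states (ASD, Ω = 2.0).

E49XX → F_EXX = 490 MPa.
t_e = 0.707 × 8 = 5.656 mm; L = 530 mm.
Weld metal: R_n/Ω = (1/2.0) × 0.6 × 490 × 5.656 × 530 × 10⁻³ = 440.7 kN.
Base metal (shear rupture): R_n/Ω = (1/2.0) × 0.6 × 410 × 14 × 530 × 10⁻³ = 912.7 kN.
Governing: weld metal.

R_n/Ω ≈ 441 kN (weld metal governs)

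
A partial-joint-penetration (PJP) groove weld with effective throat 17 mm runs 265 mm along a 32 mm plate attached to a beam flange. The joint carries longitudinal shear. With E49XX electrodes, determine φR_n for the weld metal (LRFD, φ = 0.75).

φR_n ≈ 993 kN

E49XX → F_EXX = 490 MPa.
Effective throat (given) t_e = 17 mm.
A_we = 17 × 265 = 4505 mm².
F_nw = 0.6 F_EXX = 294 MPa.
φR_n = 0.75 × 294 × 4505 × 10⁻³ = 993.4 kN.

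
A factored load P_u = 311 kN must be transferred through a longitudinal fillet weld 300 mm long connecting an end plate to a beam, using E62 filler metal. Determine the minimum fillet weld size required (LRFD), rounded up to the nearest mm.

E62XX → F_EXX = 620 MPa.
Total weld length L = 300 mm.
Required throat t_e = P_u / (φ × 0.6 F_EXX × L) = 311 / (0.75 × 0.6 × 620 × 300 × 10⁻³) = 3.716 mm.
Required leg w = t_e / 0.707 = 5.256 mm → use 6 mm.

w = 6 mm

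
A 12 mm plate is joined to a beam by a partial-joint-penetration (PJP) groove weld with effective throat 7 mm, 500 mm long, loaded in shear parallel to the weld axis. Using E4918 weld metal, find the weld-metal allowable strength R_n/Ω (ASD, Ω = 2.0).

R_n/Ω ≈ 514 kN

E49XX → F_EXX = 490 MPa.
Effective throat (given) t_e = 7 mm.
A_we = 7 × 500 = 3500 mm².
F_nw = 0.6 F_EXX = 294 MPa.
R_n/Ω = (294 × 3500) / 2.0 × 10⁻³ = 514.5 kN.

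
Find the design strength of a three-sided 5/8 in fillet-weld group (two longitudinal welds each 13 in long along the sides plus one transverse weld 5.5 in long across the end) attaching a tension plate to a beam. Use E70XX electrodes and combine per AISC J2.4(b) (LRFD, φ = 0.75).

φR_n ≈ 438 kips

E70XX → F_EXX = 70 ksi.
t_e = 0.707 × 0.625 = 0.4419 in.
R_nwl = 0.6 × 70 × 0.4419 × 26 = 482.5 kips (longitudinal, 2 welds).
R_nwt = 0.6 × 70 × 0.4419 × 5.5 = 102.1 kips (transverse, base value).
(i) R_nwl + R_nwt = 584.6 kips; (ii) 0.85 R_nwl + 1.5 R_nwt = 563.3 kips.
R_n = max = 584.6 kips [governs: (i)]; φR_n = 438.5 kips.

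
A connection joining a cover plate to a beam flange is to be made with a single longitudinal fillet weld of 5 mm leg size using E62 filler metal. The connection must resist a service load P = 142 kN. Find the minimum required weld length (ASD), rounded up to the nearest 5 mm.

E62XX → F_EXX = 620 MPa.
Throat t_e = 0.707 × 5 = 3.535 mm.
r_n/Ω = (0.6 × 620 × 3.535) / 2.0 = 657.5 N/mm = 0.6575 kN/mm.
L_req = P / (r_n/Ω) = 142 / 0.6575 = 216 mm total.
Round up → use L = 220 mm.

L = 220 mm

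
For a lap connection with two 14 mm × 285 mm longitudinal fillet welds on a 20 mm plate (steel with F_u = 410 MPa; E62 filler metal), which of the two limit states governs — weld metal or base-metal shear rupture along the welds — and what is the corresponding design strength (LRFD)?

φR_n ≈ 1570 kN (weld metal governs)

E62XX → F_EXX = 620 MPa.
t_e = 0.707 × 14 = 9.898 mm; L = 570 mm.
Weld metal: φR_n = 0.75 × 0.6 × 620 × 9.898 × 570 × 10⁻³ = 1574 kN.
Base metal (shear rupture): φR_n = 0.75 × 0.6 × 410 × 20 × 570 × 10⁻³ = 2103 kN.
Governing: weld metal.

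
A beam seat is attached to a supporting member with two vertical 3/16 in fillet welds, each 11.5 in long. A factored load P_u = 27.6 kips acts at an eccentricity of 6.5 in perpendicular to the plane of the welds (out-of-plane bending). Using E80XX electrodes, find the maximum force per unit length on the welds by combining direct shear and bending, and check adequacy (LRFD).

f_max ≈ 4.24 kip/in; adequate

E80XX → F_EXX = 80 ksi.
L_w = 2 × 11.5 = 23 in; section modulus (unit throat) S = 2 × L²/6 = 44.08 in².
Direct shear f_v = P/L_w = 27.6/23 = 1.2 kip/in.
Moment M = P × e = 27.6 × 6.5 = 179.4 kip·in; bending f_b = M/S = 4.07 kip/in.
f_max = √(f_v² + f_b²) = √(1.2² + 4.07²) = 4.243 kip/in.
φr_n = 0.75 × 0.6 × 80 × (0.707 × 0.1875) = 4.772 kip/in → adequate.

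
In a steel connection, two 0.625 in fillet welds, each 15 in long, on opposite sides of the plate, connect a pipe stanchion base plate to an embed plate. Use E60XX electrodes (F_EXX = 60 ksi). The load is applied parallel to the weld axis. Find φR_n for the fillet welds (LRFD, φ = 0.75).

φR_n ≈ 358 kips

Effective throat t_e = 0.707 × 0.625 = 0.4419 in.
Total length L = 30 in; A_we = 0.4419 × 30 = 13.26 in².
F_nw = 0.6 F_EXX = 0.6 × 60 = 36 ksi.
φR_n = 0.75 × 36 × 13.26 = 357.9 kips.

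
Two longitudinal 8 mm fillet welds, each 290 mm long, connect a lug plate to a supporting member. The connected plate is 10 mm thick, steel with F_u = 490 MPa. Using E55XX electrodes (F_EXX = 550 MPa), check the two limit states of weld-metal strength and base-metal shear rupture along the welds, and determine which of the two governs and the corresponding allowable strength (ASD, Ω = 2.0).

t_e = 0.707 × 8 = 5.656 mm; L = 580 mm.
Weld metal: R_n/Ω = (1/2.0) × 0.6 × 550 × 5.656 × 580 × 10⁻³ = 541.3 kN.
Base metal (shear rupture): R_n/Ω = (1/2.0) × 0.6 × 490 × 10 × 580 × 10⁻³ = 852.6 kN.
Governing: weld metal.

R_n/Ω ≈ 541 kN (weld metal governs)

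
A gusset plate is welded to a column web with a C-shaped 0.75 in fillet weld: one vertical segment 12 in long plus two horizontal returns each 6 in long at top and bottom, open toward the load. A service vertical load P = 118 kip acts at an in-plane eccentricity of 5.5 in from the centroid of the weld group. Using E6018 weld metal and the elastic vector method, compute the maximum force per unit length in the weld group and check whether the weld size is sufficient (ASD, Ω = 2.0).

f_max ≈ 11 kip/in; NOT adequate

E60XX → F_EXX = 60 ksi.
Total weld length L_w = 24 in. Treat welds as unit-width lines.
Centroid: x̄ = 2×6×3 / 24 = 1.5 in from the vertical weld.
Polar moment about centroid: J = I_x + I_y = [12³/12 + 2×6×6²] + [12×1.5² + 2(6³/12 + 6×1.5²)] = 666 in³.
Direct shear f_v = P/L_w = 118 / 24 = 4.917 kip/in (vertical).
Torsion M = P·e = 118 × 5.5 = 649 kip·in.
Critical point at (x, y) = (4.5, 6) from centroid. f_tx = M·y/J = 5.847 kip/in; f_ty = M·x/J = 4.385 kip/in.
Resultant f_max = √[f_tx² + (f_v + f_ty)²] = √[5.847² + (4.917 + 4.385)²] = 10.99 kip/in.
Capacity per unit length: r_n/Ω = (1/2.0) × 0.6 × 60 × (0.707 × 0.75) = 9.544 kip/in.
10.99 > 9.544 → NOT adequate.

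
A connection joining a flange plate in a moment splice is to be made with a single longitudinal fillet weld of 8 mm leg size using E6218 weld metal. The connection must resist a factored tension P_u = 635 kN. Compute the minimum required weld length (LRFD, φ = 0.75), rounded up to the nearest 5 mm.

L = 405 mm

E62XX → F_EXX = 620 MPa.
Throat t_e = 0.707 × 8 = 5.656 mm.
φr_n = 0.75 × 0.6 × 620 × 5.656 × 10⁻³ = 1.578 kN/mm.
L_req = P_u / φr_n = 635 / 1.578 = 402.4 mm total.
Round up → use L = 405 mm.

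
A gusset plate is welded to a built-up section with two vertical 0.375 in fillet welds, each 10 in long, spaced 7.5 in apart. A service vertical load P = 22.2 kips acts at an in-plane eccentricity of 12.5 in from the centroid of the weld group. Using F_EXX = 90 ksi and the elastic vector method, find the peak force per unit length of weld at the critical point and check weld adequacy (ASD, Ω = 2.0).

Total weld length L_w = 20 in. Treat welds as unit-width lines.
Polar moment about centroid: J = 2[d³/12 + d(b/2)²] = 2[10³/12 + 10×3.75²] = 447.9 in³.
Direct shear f_v = P/L_w = 22.2 / 20 = 1.11 kip/in (vertical).
Torsion M = P·e = 22.2 × 12.5 = 277.5 kip·in.
Critical point at (x, y) = (3.75, 5) from centroid. f_tx = M·y/J = 3.098 kip/in; f_ty = M·x/J = 2.323 kip/in.
Resultant f_max = √[f_tx² + (f_v + f_ty)²] = √[3.098² + (1.11 + 2.323)²] = 4.624 kip/in.
Capacity per unit length: r_n/Ω = (1/2.0) × 0.6 × 90 × (0.707 × 0.375) = 7.158 kip/in.
4.624 ≤ 7.158 → adequate.

f_max ≈ 4.62 kip/in; adequate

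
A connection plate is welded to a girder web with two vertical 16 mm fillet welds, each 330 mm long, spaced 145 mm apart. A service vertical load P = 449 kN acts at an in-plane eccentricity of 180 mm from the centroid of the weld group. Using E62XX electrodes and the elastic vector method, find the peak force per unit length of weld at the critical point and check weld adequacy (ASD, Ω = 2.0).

f_max ≈ 1920 N/mm; adequate

E62XX → F_EXX = 620 MPa.
Total weld length L_w = 660 mm. Treat welds as unit-width lines.
Polar moment about centroid: J = 2[d³/12 + d(b/2)²] = 2[330³/12 + 330×72.5²] = 9459000 mm³.
Direct shear f_v = P/L_w = 449×10³ / 660 = 680.3 N/mm (vertical).
Torsion M = P·e = 449×10³ × 180 = 80820000 N·mm.
Critical point at (x, y) = (72.5, 165) from centroid. f_tx = M·y/J = 1410 N/mm; f_ty = M·x/J = 619.5 N/mm.
Resultant f_max = √[f_tx² + (f_v + f_ty)²] = √[1410² + (680.3 + 619.5)²] = 1918 N/mm.
Capacity per unit length: r_n/Ω = (1/2.0) × 0.6 × 620 × (0.707 × 16) = 2104 N/mm.
1918 ≤ 2104 → adequate.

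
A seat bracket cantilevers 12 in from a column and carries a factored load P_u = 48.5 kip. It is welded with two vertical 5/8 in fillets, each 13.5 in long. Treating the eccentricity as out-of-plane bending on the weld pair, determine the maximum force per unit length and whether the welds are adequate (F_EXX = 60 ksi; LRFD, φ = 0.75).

f_max ≈ 9.75 kip/in; adequate

L_w = 2 × 13.5 = 27 in; section modulus (unit throat) S = 2 × L²/6 = 60.75 in².
Direct shear f_v = P/L_w = 48.5/27 = 1.796 kip/in.
Moment M = P × e = 48.5 × 12 = 582 kip·in; bending f_b = M/S = 9.58 kip/in.
f_max = √(f_v² + f_b²) = √(1.796² + 9.58²) = 9.747 kip/in.
φr_n = 0.75 × 0.6 × 60 × (0.707 × 0.625) = 11.93 kip/in → adequate.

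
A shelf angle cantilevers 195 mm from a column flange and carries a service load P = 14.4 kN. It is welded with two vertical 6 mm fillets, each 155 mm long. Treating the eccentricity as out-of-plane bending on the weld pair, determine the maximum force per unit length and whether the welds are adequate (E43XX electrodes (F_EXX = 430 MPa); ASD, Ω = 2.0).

L_w = 2 × 155 = 310 mm; section modulus (unit throat) S = 2 × L²/6 = 8008 mm².
Direct shear f_v = P/L_w = 14.4×10³/310 = 46.45 N/mm.
Moment M = P × e = 14.4×10³ × 195 = 2808000 N·mm; bending f_b = M/S = 350.6 N/mm.
f_max = √(f_v² + f_b²) = √(46.45² + 350.6²) = 353.7 N/mm.
r_n/Ω = (1/2.0) × 0.6 × 430 × (0.707 × 6) = 547.2 N/mm → adequate.

f_max ≈ 354 N/mm; adequate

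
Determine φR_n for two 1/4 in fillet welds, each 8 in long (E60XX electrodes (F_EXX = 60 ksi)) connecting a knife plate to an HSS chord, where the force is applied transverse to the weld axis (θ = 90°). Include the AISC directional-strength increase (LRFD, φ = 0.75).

t_e = 0.707 × 0.25 = 0.1767 in; A_we = 0.1767 × 16 = 2.828 in².
Directional factor: 1.0 + 0.5 sin^1.5(90°) = 1.5.
F_nw = 0.6 × 60 × 1.5 = 54 ksi.
φR_n = 0.75 × 54 × 2.828 = 114.5 kips.

φR_n ≈ 115 kips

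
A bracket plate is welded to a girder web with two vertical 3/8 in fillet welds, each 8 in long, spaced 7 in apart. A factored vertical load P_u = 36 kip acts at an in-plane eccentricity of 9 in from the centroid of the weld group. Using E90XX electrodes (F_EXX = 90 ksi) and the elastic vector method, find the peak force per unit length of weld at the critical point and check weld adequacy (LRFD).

Total weld length L_w = 16 in. Treat welds as unit-width lines.
Polar moment about centroid: J = 2[d³/12 + d(b/2)²] = 2[8³/12 + 8×3.5²] = 281.3 in³.
Direct shear f_v = P/L_w = 36 / 16 = 2.25 kip/in (vertical).
Torsion M = P·e = 36 × 9 = 324 kip·in.
Critical point at (x, y) = (3.5, 4) from centroid. f_tx = M·y/J = 4.607 kip/in; f_ty = M·x/J = 4.031 kip/in.
Resultant f_max = √[f_tx² + (f_v + f_ty)²] = √[4.607² + (2.25 + 4.031)²] = 7.789 kip/in.
Capacity per unit length: φr_n = 0.75 × 0.6 × 90 × (0.707 × 0.375) = 10.74 kip/in.
7.789 ≤ 10.74 → adequate.

f_max ≈ 7.79 kip/in; adequate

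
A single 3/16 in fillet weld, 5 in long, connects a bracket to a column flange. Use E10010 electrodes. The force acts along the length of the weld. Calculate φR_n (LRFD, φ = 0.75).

φR_n ≈ 29.8 kips

E100XX → F_EXX = 100 ksi.
Effective throat t_e = 0.707 × 0.1875 = 0.1326 in.
Total length L = 5 in; A_we = 0.1326 × 5 = 0.6628 in².
F_nw = 0.6 F_EXX = 0.6 × 100 = 60 ksi.
φR_n = 0.75 × 60 × 0.6628 = 29.83 kips.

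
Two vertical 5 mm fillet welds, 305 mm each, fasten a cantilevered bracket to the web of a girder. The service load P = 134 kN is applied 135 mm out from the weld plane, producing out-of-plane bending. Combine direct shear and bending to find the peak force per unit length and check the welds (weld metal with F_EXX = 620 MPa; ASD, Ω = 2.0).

f_max ≈ 623 N/mm; adequate

L_w = 2 × 305 = 610 mm; section modulus (unit throat) S = 2 × L²/6 = 31010 mm².
Direct shear f_v = P/L_w = 134×10³/610 = 219.7 N/mm.
Moment M = P × e = 134×10³ × 135 = 18090000 N·mm; bending f_b = M/S = 583.4 N/mm.
f_max = √(f_v² + f_b²) = √(219.7² + 583.4²) = 623.4 N/mm.
r_n/Ω = (1/2.0) × 0.6 × 620 × (0.707 × 5) = 657.5 N/mm → adequate.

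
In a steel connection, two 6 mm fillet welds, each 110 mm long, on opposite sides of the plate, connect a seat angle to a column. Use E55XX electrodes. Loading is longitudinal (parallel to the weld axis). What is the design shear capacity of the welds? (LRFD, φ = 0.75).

φR_n ≈ 231 kN

E55XX → F_EXX = 550 MPa.
Effective throat t_e = 0.707 × 6 = 4.242 mm.
Total length L = 220 mm; A_we = 4.242 × 220 = 933.2 mm².
F_nw = 0.6 F_EXX = 0.6 × 550 = 330 MPa.
φR_n = 0.75 × 330 × 933.2 × 10⁻³ = 231 kN.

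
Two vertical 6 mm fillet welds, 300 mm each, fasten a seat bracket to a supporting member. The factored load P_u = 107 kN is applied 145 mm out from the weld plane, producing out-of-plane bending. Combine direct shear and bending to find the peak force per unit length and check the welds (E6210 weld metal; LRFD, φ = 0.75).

E62XX → F_EXX = 620 MPa.
L_w = 2 × 300 = 600 mm; section modulus (unit throat) S = 2 × L²/6 = 30000 mm².
Direct shear f_v = P/L_w = 107×10³/600 = 178.3 N/mm.
Moment M = P × e = 107×10³ × 145 = 15515000 N·mm; bending f_b = M/S = 517.2 N/mm.
f_max = √(f_v² + f_b²) = √(178.3² + 517.2²) = 547.1 N/mm.
φr_n = 0.75 × 0.6 × 620 × (0.707 × 6) = 1184 N/mm → adequate.

f_max ≈ 547 N/mm; adequate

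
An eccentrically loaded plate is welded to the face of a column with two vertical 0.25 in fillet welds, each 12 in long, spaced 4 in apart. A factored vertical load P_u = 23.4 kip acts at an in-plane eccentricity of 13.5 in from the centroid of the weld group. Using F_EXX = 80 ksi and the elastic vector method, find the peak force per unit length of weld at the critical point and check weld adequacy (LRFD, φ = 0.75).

f_max ≈ 5.59 kip/in; adequate

Total weld length L_w = 24 in. Treat welds as unit-width lines.
Polar moment about centroid: J = 2[d³/12 + d(b/2)²] = 2[12³/12 + 12×2²] = 384 in³.
Direct shear f_v = P/L_w = 23.4 / 24 = 0.975 kip/in (vertical).
Torsion M = P·e = 23.4 × 13.5 = 315.9 kip·in.
Critical point at (x, y) = (2, 6) from centroid. f_tx = M·y/J = 4.936 kip/in; f_ty = M·x/J = 1.645 kip/in.
Resultant f_max = √[f_tx² + (f_v + f_ty)²] = √[4.936² + (0.975 + 1.645)²] = 5.588 kip/in.
Capacity per unit length: φr_n = 0.75 × 0.6 × 80 × (0.707 × 0.25) = 6.363 kip/in.
5.588 ≤ 6.363 → adequate.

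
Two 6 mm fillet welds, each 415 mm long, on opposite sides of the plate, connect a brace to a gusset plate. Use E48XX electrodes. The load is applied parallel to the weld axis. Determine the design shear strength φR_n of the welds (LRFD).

φR_n ≈ 761 kN

E48XX → F_EXX = 480 MPa.
Effective throat t_e = 0.707 × 6 = 4.242 mm.
Total length L = 830 mm; A_we = 4.242 × 830 = 3521 mm².
F_nw = 0.6 F_EXX = 0.6 × 480 = 288 MPa.
φR_n = 0.75 × 288 × 3521 × 10⁻³ = 760.5 kN.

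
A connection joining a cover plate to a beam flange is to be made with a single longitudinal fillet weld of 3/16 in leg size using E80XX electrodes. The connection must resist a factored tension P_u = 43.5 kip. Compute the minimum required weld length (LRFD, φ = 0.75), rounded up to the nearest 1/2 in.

L = 9.5 in

E80XX → F_EXX = 80 ksi.
Throat t_e = 0.707 × 0.1875 = 0.1326 in.
φr_n = 0.75 × 0.6 × 80 × 0.1326 = 4.772 kip/in.
L_req = P_u / φr_n = 43.5 / 4.772 = 9.115 in total.
Round up → use L = 9.5 in.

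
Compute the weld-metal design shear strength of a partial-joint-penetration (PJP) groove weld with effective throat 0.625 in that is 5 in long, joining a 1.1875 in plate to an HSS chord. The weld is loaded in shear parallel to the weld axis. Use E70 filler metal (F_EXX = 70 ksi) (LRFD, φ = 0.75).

φR_n ≈ 98.4 kip

Effective throat (given) t_e = 0.625 in.
A_we = 0.625 × 5 = 3.125 in².
F_nw = 0.6 F_EXX = 42 ksi.
φR_n = 0.75 × 42 × 3.125 = 98.44 kip.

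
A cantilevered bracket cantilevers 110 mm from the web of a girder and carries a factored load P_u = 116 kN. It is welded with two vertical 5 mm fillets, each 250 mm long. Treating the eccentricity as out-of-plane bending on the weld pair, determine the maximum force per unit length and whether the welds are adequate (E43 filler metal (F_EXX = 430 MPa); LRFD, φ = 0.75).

f_max ≈ 655 N/mm; adequate

L_w = 2 × 250 = 500 mm; section modulus (unit throat) S = 2 × L²/6 = 20830 mm².
Direct shear f_v = P/L_w = 116×10³/500 = 232 N/mm.
Moment M = P × e = 116×10³ × 110 = 12760000 N·mm; bending f_b = M/S = 612.5 N/mm.
f_max = √(f_v² + f_b²) = √(232² + 612.5²) = 654.9 N/mm.
φr_n = 0.75 × 0.6 × 430 × (0.707 × 5) = 684 N/mm → adequate.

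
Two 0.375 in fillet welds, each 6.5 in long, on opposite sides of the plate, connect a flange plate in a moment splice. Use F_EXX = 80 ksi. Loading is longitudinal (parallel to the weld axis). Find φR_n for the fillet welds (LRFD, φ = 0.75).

Effective throat t_e = 0.707 × 0.375 = 0.2651 in.
Total length L = 13 in; A_we = 0.2651 × 13 = 3.447 in².
F_nw = 0.6 F_EXX = 0.6 × 80 = 48 ksi.
φR_n = 0.75 × 48 × 3.447 = 124.1 kip.

φR_n ≈ 124 kip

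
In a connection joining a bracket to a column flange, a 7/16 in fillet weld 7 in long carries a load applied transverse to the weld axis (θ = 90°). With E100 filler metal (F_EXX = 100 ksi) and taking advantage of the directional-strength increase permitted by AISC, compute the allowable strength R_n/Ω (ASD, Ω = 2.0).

R_n/Ω ≈ 97.4 kips

t_e = 0.707 × 0.4375 = 0.3093 in; A_we = 0.3093 × 7 = 2.165 in².
Directional factor: 1.0 + 0.5 sin^1.5(90°) = 1.5.
F_nw = 0.6 × 100 × 1.5 = 90 ksi.
R_n/Ω = (90 × 2.165) / 2.0 = 97.43 kips.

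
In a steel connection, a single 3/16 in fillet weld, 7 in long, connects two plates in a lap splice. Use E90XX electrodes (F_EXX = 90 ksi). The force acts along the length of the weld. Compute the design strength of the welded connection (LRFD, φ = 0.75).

Effective throat t_e = 0.707 × 0.1875 = 0.1326 in.
Total length L = 7 in; A_we = 0.1326 × 7 = 0.9279 in².
F_nw = 0.6 F_EXX = 0.6 × 90 = 54 ksi.
φR_n = 0.75 × 54 × 0.9279 = 37.58 kips.

φR_n ≈ 37.6 kips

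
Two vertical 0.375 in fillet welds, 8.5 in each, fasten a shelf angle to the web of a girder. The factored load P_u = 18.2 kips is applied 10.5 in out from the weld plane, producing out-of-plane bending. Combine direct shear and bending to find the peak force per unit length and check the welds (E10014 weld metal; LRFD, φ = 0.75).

E100XX → F_EXX = 100 ksi.
L_w = 2 × 8.5 = 17 in; section modulus (unit throat) S = 2 × L²/6 = 24.08 in².
Direct shear f_v = P/L_w = 18.2/17 = 1.071 kip/in.
Moment M = P × e = 18.2 × 10.5 = 191.1 kip·in; bending f_b = M/S = 7.935 kip/in.
f_max = √(f_v² + f_b²) = √(1.071² + 7.935²) = 8.007 kip/in.
φr_n = 0.75 × 0.6 × 100 × (0.707 × 0.375) = 11.93 kip/in → adequate.

f_max ≈ 8.01 kip/in; adequate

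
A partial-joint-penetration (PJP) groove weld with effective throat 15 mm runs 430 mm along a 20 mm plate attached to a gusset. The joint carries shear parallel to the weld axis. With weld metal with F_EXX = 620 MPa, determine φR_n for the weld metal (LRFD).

Effective throat (given) t_e = 15 mm.
A_we = 15 × 430 = 6450 mm².
F_nw = 0.6 F_EXX = 372 MPa.
φR_n = 0.75 × 372 × 6450 × 10⁻³ = 1800 kN.

φR_n ≈ 1800 kN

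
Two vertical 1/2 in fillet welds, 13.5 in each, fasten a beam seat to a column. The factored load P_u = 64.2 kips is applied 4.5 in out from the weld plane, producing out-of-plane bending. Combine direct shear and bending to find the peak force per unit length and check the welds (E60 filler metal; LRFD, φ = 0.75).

E60XX → F_EXX = 60 ksi.
L_w = 2 × 13.5 = 27 in; section modulus (unit throat) S = 2 × L²/6 = 60.75 in².
Direct shear f_v = P/L_w = 64.2/27 = 2.378 kip/in.
Moment M = P × e = 64.2 × 4.5 = 288.9 kip·in; bending f_b = M/S = 4.756 kip/in.
f_max = √(f_v² + f_b²) = √(2.378² + 4.756²) = 5.317 kip/in.
φr_n = 0.75 × 0.6 × 60 × (0.707 × 0.5) = 9.544 kip/in → adequate.

f_max ≈ 5.32 kip/in; adequate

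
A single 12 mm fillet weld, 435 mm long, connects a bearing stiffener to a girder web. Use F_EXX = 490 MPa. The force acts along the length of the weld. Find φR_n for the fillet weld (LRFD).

Effective throat t_e = 0.707 × 12 = 8.484 mm.
Total length L = 435 mm; A_we = 8.484 × 435 = 3691 mm².
F_nw = 0.6 F_EXX = 0.6 × 490 = 294 MPa.
φR_n = 0.75 × 294 × 3691 × 10⁻³ = 813.8 kN.

φR_n ≈ 814 kN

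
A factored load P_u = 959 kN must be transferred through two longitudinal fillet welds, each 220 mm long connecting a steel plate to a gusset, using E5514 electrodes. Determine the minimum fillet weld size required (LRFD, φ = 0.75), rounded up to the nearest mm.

E55XX → F_EXX = 550 MPa.
Total weld length L = 440 mm.
Required throat t_e = P_u / (φ × 0.6 F_EXX × L) = 959 / (0.75 × 0.6 × 550 × 440 × 10⁻³) = 8.806 mm.
Required leg w = t_e / 0.707 = 12.46 mm → use 13 mm.

w = 13 mm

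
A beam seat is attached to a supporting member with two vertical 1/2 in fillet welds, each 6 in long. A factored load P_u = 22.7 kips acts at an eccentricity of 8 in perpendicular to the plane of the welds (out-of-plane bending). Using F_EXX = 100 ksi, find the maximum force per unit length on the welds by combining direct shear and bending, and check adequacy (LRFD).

f_max ≈ 15.3 kip/in; adequate

L_w = 2 × 6 = 12 in; section modulus (unit throat) S = 2 × L²/6 = 12 in².
Direct shear f_v = P/L_w = 22.7/12 = 1.892 kip/in.
Moment M = P × e = 22.7 × 8 = 181.6 kip·in; bending f_b = M/S = 15.13 kip/in.
f_max = √(f_v² + f_b²) = √(1.892² + 15.13²) = 15.25 kip/in.
φr_n = 0.75 × 0.6 × 100 × (0.707 × 0.5) = 15.91 kip/in → adequate.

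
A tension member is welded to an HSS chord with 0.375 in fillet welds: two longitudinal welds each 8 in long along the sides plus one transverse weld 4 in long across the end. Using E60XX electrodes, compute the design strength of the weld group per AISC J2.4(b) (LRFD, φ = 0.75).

φR_n ≈ 143 kips

E60XX → F_EXX = 60 ksi.
t_e = 0.707 × 0.375 = 0.2651 in.
R_nwl = 0.6 × 60 × 0.2651 × 16 = 152.7 kips (longitudinal, 2 welds).
R_nwt = 0.6 × 60 × 0.2651 × 4 = 38.18 kips (transverse, base value).
(i) R_nwl + R_nwt = 190.9 kips; (ii) 0.85 R_nwl + 1.5 R_nwt = 187.1 kips.
R_n = max = 190.9 kips [governs: (i)]; φR_n = 143.2 kips.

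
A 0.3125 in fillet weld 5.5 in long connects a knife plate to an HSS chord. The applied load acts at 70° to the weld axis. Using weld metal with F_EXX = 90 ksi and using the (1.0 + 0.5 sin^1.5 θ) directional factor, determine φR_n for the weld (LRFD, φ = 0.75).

t_e = 0.707 × 0.3125 = 0.2209 in; A_we = 0.2209 × 5.5 = 1.215 in².
Directional factor: 1.0 + 0.5 sin^1.5(70°) = 1.455.
F_nw = 0.6 × 90 × 1.455 = 78.59 ksi.
φR_n = 0.75 × 78.59 × 1.215 = 71.63 kip.

φR_n ≈ 71.6 kip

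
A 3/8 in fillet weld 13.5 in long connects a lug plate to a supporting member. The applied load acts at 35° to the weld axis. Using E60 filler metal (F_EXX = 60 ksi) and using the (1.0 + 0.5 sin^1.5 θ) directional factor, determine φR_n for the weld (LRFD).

φR_n ≈ 118 kips

t_e = 0.707 × 0.375 = 0.2651 in; A_we = 0.2651 × 13.5 = 3.579 in².
Directional factor: 1.0 + 0.5 sin^1.5(35°) = 1.217.
F_nw = 0.6 × 60 × 1.217 = 43.82 ksi.
φR_n = 0.75 × 43.82 × 3.579 = 117.6 kips.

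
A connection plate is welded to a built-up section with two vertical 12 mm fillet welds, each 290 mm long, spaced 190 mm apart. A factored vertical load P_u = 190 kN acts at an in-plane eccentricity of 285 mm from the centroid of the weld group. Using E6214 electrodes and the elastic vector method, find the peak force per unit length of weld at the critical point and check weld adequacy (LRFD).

f_max ≈ 1220 N/mm; adequate

E62XX → F_EXX = 620 MPa.
Total weld length L_w = 580 mm. Treat welds as unit-width lines.
Polar moment about centroid: J = 2[d³/12 + d(b/2)²] = 2[290³/12 + 290×95²] = 9299000 mm³.
Direct shear f_v = P/L_w = 190×10³ / 580 = 327.6 N/mm (vertical).
Torsion M = P·e = 190×10³ × 285 = 54150000 N·mm.
Critical point at (x, y) = (95, 145) from centroid. f_tx = M·y/J = 844.3 N/mm; f_ty = M·x/J = 553.2 N/mm.
Resultant f_max = √[f_tx² + (f_v + f_ty)²] = √[844.3² + (327.6 + 553.2)²] = 1220 N/mm.
Capacity per unit length: φr_n = 0.75 × 0.6 × 620 × (0.707 × 12) = 2367 N/mm.
1220 ≤ 2367 → adequate.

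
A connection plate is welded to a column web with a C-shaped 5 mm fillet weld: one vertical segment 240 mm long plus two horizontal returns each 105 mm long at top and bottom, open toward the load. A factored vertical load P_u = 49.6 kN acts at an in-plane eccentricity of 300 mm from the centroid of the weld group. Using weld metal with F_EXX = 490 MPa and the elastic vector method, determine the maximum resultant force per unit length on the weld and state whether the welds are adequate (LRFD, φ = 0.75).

f_max ≈ 529 N/mm; adequate

Total weld length L_w = 450 mm. Treat welds as unit-width lines.
Centroid: x̄ = 2×105×52.5 / 450 = 24.5 mm from the vertical weld.
Polar moment about centroid: J = I_x + I_y = [240³/12 + 2×105×120²] + [240×24.5² + 2(105³/12 + 105×28²)] = 4678000 mm³.
Direct shear f_v = P/L_w = 49.6×10³ / 450 = 110.2 N/mm (vertical).
Torsion M = P·e = 49.6×10³ × 300 = 14880000 N·mm.
Critical point at (x, y) = (80.5, 120) from centroid. f_tx = M·y/J = 381.7 N/mm; f_ty = M·x/J = 256.1 N/mm.
Resultant f_max = √[f_tx² + (f_v + f_ty)²] = √[381.7² + (110.2 + 256.1)²] = 529.1 N/mm.
Capacity per unit length: φr_n = 0.75 × 0.6 × 490 × (0.707 × 5) = 779.5 N/mm.
529.1 ≤ 779.5 → adequate.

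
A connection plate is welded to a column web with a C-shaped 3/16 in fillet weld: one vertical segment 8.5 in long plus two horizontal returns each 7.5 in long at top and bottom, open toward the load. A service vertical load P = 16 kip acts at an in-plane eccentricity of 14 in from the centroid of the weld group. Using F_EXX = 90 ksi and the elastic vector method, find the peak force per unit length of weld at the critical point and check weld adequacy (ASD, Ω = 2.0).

f_max ≈ 3.72 kip/in; NOT adequate

Total weld length L_w = 23.5 in. Treat welds as unit-width lines.
Centroid: x̄ = 2×7.5×3.75 / 23.5 = 2.394 in from the vertical weld.
Polar moment about centroid: J = I_x + I_y = [8.5³/12 + 2×7.5×4.25²] + [8.5×2.394² + 2(7.5³/12 + 7.5×1.356²)] = 468.7 in³.
Direct shear f_v = P/L_w = 16 / 23.5 = 0.6809 kip/in (vertical).
Torsion M = P·e = 16 × 14 = 224 kip·in.
Critical point at (x, y) = (5.106, 4.25) from centroid. f_tx = M·y/J = 2.031 kip/in; f_ty = M·x/J = 2.44 kip/in.
Resultant f_max = √[f_tx² + (f_v + f_ty)²] = √[2.031² + (0.6809 + 2.44)²] = 3.724 kip/in.
Capacity per unit length: r_n/Ω = (1/2.0) × 0.6 × 90 × (0.707 × 0.1875) = 3.579 kip/in.
3.724 > 3.579 → NOT adequate.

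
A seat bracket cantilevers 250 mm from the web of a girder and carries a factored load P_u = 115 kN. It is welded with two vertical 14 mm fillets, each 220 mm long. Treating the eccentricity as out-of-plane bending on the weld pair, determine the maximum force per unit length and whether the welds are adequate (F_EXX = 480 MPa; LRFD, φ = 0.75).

f_max ≈ 1800 N/mm; adequate

L_w = 2 × 220 = 440 mm; section modulus (unit throat) S = 2 × L²/6 = 16130 mm².
Direct shear f_v = P/L_w = 115×10³/440 = 261.4 N/mm.
Moment M = P × e = 115×10³ × 250 = 28750000 N·mm; bending f_b = M/S = 1782 N/mm.
f_max = √(f_v² + f_b²) = √(261.4² + 1782²) = 1801 N/mm.
φr_n = 0.75 × 0.6 × 480 × (0.707 × 14) = 2138 N/mm → adequate.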